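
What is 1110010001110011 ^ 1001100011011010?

XOR: 1 when bits differ
  1110010001110011
^ 1001100011011010
------------------
  0111110010101001
Decimal: 58483 ^ 39130 = 31913



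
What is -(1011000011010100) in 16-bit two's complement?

Original (sign bit 1, negative): 1011000011010100
Step 1 - Invert all bits: 0100111100101011
Step 2 - Add 1: 0100111100101100
Verification: 1011000011010100 + 0100111100101100 = 10000000000000000; discarding the end carry (carry out of the top bit) leaves the 16-bit value 0000000000000000, as required for x + (-x)



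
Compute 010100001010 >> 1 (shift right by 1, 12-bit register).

Original: 010100001010 (decimal 1290)
Shift right by 1 position
Drop the 1 low bit; fill with zero on the left
Result: 001010000101 (decimal 645)
Equivalent: 1290 >> 1 = 1290 ÷ 2^1 = 645



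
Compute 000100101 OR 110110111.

OR: 1 when either bit is 1
  000100101
| 110110111
-----------
  110110111
Decimal: 37 | 439 = 439



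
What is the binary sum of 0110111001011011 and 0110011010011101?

Add column by column from the right: bit + bit + carry-in; write the sum mod 2, carry 1 when the sum is 2 or 3.
carry:  1101110000111110
        0110111001011011
+       0110011010011101
------------------------
       01101010011111000
(the carry out of the leftmost column, 0, becomes the leading bit)
Decimal check:
  0110111001011011 = 16384 + 8192 + 2048 + 1024 + 512 + 64 + 16 + 8 + 2 + 1 = 28251
  0110011010011101 = 16384 + 8192 + 1024 + 512 + 128 + 16 + 8 + 4 + 1 = 26269
  28251 + 26269 = 54520, and 01101010011111000 = 32768 + 16384 + 4096 + 1024 + 128 + 64 + 32 + 16 + 8 = 54520 ✓



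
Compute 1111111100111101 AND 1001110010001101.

AND: 1 only when both bits are 1
  1111111100111101
& 1001110010001101
------------------
  1001110000001101
Decimal: 65341 & 40077 = 39949



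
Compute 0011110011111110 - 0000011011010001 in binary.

Method 1 - Direct subtraction (column by column from the right: bit − bit − borrow-in; if negative, add 2 and borrow 1 from the next column):
borrow: 0000110000000010
        0011110011111110
-       0000011011010001
------------------------
        0011011000101101

Method 2 - Add two's complement:
Two's complement of 0000011011010001: invert → 1111100100101110, add 1 → 1111100100101111
  0011110011111110
+ 1111100100101111
------------------
 10011011000101101  (end carry out of the top bit = 1)
Discarding the end carry: 0011011000101101
Decimal check:
  0011110011111110 = 8192 + 4096 + 2048 + 1024 + 128 + 64 + 32 + 16 + 8 + 4 + 2 = 15614
  0000011011010001 = 1024 + 512 + 128 + 64 + 16 + 1 = 1745
  15614 - 1745 = 13869, and 0011011000101101 = 8192 + 4096 + 1024 + 512 + 32 + 8 + 4 + 1 = 13869 ✓



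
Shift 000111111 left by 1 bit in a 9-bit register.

Original: 000111111 (decimal 63)
Shift left by 1 position
Append 1 zero on the right
Result: 001111110 (decimal 126)
Equivalent: 63 << 1 = 63 × 2^1 = 126



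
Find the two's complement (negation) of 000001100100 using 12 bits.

Original: 000001100100
Step 1 - Invert all bits: 111110011011
Step 2 - Add 1: 111110011100
Verification: 000001100100 + 111110011100 = 1000000000000; discarding the end carry (carry out of the top bit) leaves the 12-bit value 000000000000, as required for x + (-x)



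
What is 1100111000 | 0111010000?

OR: 1 when either bit is 1
  1100111000
| 0111010000
------------
  1111111000
Decimal: 824 | 464 = 1016



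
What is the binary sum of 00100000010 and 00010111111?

Add column by column from the right: bit + bit + carry-in; write the sum mod 2, carry 1 when the sum is 2 or 3.
carry:  00001111100
        00100000010
+       00010111111
-------------------
       000111000001
(the carry out of the leftmost column, 0, becomes the leading bit)
Decimal check:
  00100000010 = 256 + 2 = 258
  00010111111 = 128 + 32 + 16 + 8 + 4 + 2 + 1 = 191
  258 + 191 = 449, and 000111000001 = 256 + 128 + 64 + 1 = 449 ✓



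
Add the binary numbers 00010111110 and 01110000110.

Add column by column from the right: bit + bit + carry-in; write the sum mod 2, carry 1 when the sum is 2 or 3.
carry:  11101111100
        00010111110
+       01110000110
-------------------
       010001000100
(the carry out of the leftmost column, 0, becomes the leading bit)
Decimal check:
  00010111110 = 128 + 32 + 16 + 8 + 4 + 2 = 190
  01110000110 = 512 + 256 + 128 + 4 + 2 = 902
  190 + 902 = 1092, and 010001000100 = 1024 + 64 + 4 = 1092 ✓



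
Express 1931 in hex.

Using repeated division by 16 (digits 10–15 are A–F):
1931 ÷ 16 = 120 remainder 11 (B)
120 ÷ 16 = 7 remainder 8
7 ÷ 16 = 0 remainder 7
Reading remainders bottom to top: 78B



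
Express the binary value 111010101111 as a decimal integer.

Sum of powers of 2 for each 1-bit:
2^0 + 2^1 + 2^2 + 2^3 + 2^5 + 2^7 + 2^9 + 2^10 + 2^11
= 1 + 2 + 4 + 8 + 32 + 128 + 512 + 1024 + 2048
= 3759



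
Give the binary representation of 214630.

Using repeated division by 2:
214630 ÷ 2 = 107315 remainder 0
107315 ÷ 2 = 53657 remainder 1
53657 ÷ 2 = 26828 remainder 1
26828 ÷ 2 = 13414 remainder 0
13414 ÷ 2 = 6707 remainder 0
6707 ÷ 2 = 3353 remainder 1
3353 ÷ 2 = 1676 remainder 1
1676 ÷ 2 = 838 remainder 0
838 ÷ 2 = 419 remainder 0
419 ÷ 2 = 209 remainder 1
209 ÷ 2 = 104 remainder 1
104 ÷ 2 = 52 remainder 0
52 ÷ 2 = 26 remainder 0
26 ÷ 2 = 13 remainder 0
13 ÷ 2 = 6 remainder 1
6 ÷ 2 = 3 remainder 0
3 ÷ 2 = 1 remainder 1
1 ÷ 2 = 0 remainder 1
Reading remainders bottom to top: 110100011001100110



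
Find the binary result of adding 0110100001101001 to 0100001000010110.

Add column by column from the right: bit + bit + carry-in; write the sum mod 2, carry 1 when the sum is 2 or 3.
carry:  1000000000000000
        0110100001101001
+       0100001000010110
------------------------
       01010101001111111
(the carry out of the leftmost column, 0, becomes the leading bit)
Decimal check:
  0110100001101001 = 16384 + 8192 + 2048 + 64 + 32 + 8 + 1 = 26729
  0100001000010110 = 16384 + 512 + 16 + 4 + 2 = 16918
  26729 + 16918 = 43647, and 01010101001111111 = 32768 + 8192 + 2048 + 512 + 64 + 32 + 16 + 8 + 4 + 2 + 1 = 43647 ✓



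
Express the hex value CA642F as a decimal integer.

Expand by place value (powers of 16):
Digit values: C = 12, A = 10, F = 15
CA642F = 12 × 16^5 + 10 × 16^4 + 6 × 16^3 + 4 × 16^2 + 2 × 16^1 + 15 × 16^0
= 12 × 1048576 + 10 × 65536 + 6 × 4096 + 4 × 256 + 2 × 16 + 15 × 1
= 12582912 + 655360 + 24576 + 1024 + 32 + 15
= 13263919



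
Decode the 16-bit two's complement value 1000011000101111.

Binary: 1000011000101111
Sign bit: 1 (negative)
Invert: 0111100111010000
Add 1:  0111100111010001
Magnitude: 0111100111010001 = 16384 + 8192 + 4096 + 2048 + 256 + 128 + 64 + 16 + 1 = 31185
Value: -31185



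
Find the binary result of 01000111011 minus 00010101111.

Method 1 - Direct subtraction (column by column from the right: bit − bit − borrow-in; if negative, add 2 and borrow 1 from the next column):
borrow: 01100011000
        01000111011
-       00010101111
-------------------
        00110001100

Method 2 - Add two's complement:
Two's complement of 00010101111: invert → 11101010000, add 1 → 11101010001
  01000111011
+ 11101010001
-------------
 100110001100  (end carry out of the top bit = 1)
Discarding the end carry: 00110001100
Decimal check:
  01000111011 = 512 + 32 + 16 + 8 + 2 + 1 = 571
  00010101111 = 128 + 32 + 8 + 4 + 2 + 1 = 175
  571 - 175 = 396, and 00110001100 = 256 + 128 + 8 + 4 = 396 ✓



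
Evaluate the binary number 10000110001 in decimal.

Sum of powers of 2 for each 1-bit:
2^0 + 2^4 + 2^5 + 2^10
= 1 + 16 + 32 + 1024
= 1073



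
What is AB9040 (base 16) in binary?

Convert each hex digit to 4 bits:
  A = 1010
  B = 1011
  9 = 1001
  0 = 0000
  4 = 0100
  0 = 0000
Concatenate: 101010111001000001000000



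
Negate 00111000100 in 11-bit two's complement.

Original: 00111000100
Step 1 - Invert all bits: 11000111011
Step 2 - Add 1: 11000111100
Verification: 00111000100 + 11000111100 = 100000000000; discarding the end carry (carry out of the top bit) leaves the 11-bit value 00000000000, as required for x + (-x)



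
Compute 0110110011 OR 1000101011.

OR: 1 when either bit is 1
  0110110011
| 1000101011
------------
  1110111011
Decimal: 435 | 555 = 955



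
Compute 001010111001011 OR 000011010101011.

OR: 1 when either bit is 1
  001010111001011
| 000011010101011
-----------------
  001011111101011
Decimal: 5579 | 1707 = 6123



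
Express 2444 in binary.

Using repeated division by 2:
2444 ÷ 2 = 1222 remainder 0
1222 ÷ 2 = 611 remainder 0
611 ÷ 2 = 305 remainder 1
305 ÷ 2 = 152 remainder 1
152 ÷ 2 = 76 remainder 0
76 ÷ 2 = 38 remainder 0
38 ÷ 2 = 19 remainder 0
19 ÷ 2 = 9 remainder 1
9 ÷ 2 = 4 remainder 1
4 ÷ 2 = 2 remainder 0
2 ÷ 2 = 1 remainder 0
1 ÷ 2 = 0 remainder 1
Reading remainders bottom to top: 100110001100



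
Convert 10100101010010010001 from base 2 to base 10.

Sum of powers of 2 for each 1-bit:
2^0 + 2^4 + 2^7 + 2^10 + 2^12 + 2^14 + 2^17 + 2^19
= 1 + 16 + 128 + 1024 + 4096 + 16384 + 131072 + 524288
= 677009



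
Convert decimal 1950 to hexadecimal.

Using repeated division by 16 (digits 10–15 are A–F):
1950 ÷ 16 = 121 remainder 14 (E)
121 ÷ 16 = 7 remainder 9
7 ÷ 16 = 0 remainder 7
Reading remainders bottom to top: 79E



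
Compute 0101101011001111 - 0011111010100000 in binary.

Method 1 - Direct subtraction (column by column from the right: bit − bit − borrow-in; if negative, add 2 and borrow 1 from the next column):
borrow: 0111100001000000
        0101101011001111
-       0011111010100000
------------------------
        0001110000101111

Method 2 - Add two's complement:
Two's complement of 0011111010100000: invert → 1100000101011111, add 1 → 1100000101100000
  0101101011001111
+ 1100000101100000
------------------
 10001110000101111  (end carry out of the top bit = 1)
Discarding the end carry: 0001110000101111
Decimal check:
  0101101011001111 = 16384 + 4096 + 2048 + 512 + 128 + 64 + 8 + 4 + 2 + 1 = 23247
  0011111010100000 = 8192 + 4096 + 2048 + 1024 + 512 + 128 + 32 = 16032
  23247 - 16032 = 7215, and 0001110000101111 = 4096 + 2048 + 1024 + 32 + 8 + 4 + 2 + 1 = 7215 ✓



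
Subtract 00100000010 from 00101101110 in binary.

Method 1 - Direct subtraction (column by column from the right: bit − bit − borrow-in; if negative, add 2 and borrow 1 from the next column):
borrow: 00000000000
        00101101110
-       00100000010
-------------------
        00001101100

Method 2 - Add two's complement:
Two's complement of 00100000010: invert → 11011111101, add 1 → 11011111110
  00101101110
+ 11011111110
-------------
 100001101100  (end carry out of the top bit = 1)
Discarding the end carry: 00001101100
Decimal check:
  00101101110 = 256 + 64 + 32 + 8 + 4 + 2 = 366
  00100000010 = 256 + 2 = 258
  366 - 258 = 108, and 00001101100 = 64 + 32 + 8 + 4 = 108 ✓



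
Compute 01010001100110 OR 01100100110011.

OR: 1 when either bit is 1
  01010001100110
| 01100100110011
----------------
  01110101110111
Decimal: 5222 | 6451 = 7543



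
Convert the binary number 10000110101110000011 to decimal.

Sum of powers of 2 for each 1-bit:
2^0 + 2^1 + 2^7 + 2^8 + 2^9 + 2^11 + 2^13 + 2^14 + 2^19
= 1 + 2 + 128 + 256 + 512 + 2048 + 8192 + 16384 + 524288
= 551811



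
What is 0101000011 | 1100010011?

OR: 1 when either bit is 1
  0101000011
| 1100010011
------------
  1101010011
Decimal: 323 | 787 = 851



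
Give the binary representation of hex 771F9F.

Convert each hex digit to 4 bits:
  7 = 0111
  7 = 0111
  1 = 0001
  F = 1111
  9 = 1001
  F = 1111
Concatenate: 011101110001111110011111



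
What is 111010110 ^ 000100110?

XOR: 1 when bits differ
  111010110
^ 000100110
-----------
  111110000
Decimal: 470 ^ 38 = 496



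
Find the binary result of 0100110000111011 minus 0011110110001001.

Method 1 - Direct subtraction (column by column from the right: bit − bit − borrow-in; if negative, add 2 and borrow 1 from the next column):
borrow: 0111111100000000
        0100110000111011
-       0011110110001001
------------------------
        0000111010110010

Method 2 - Add two's complement:
Two's complement of 0011110110001001: invert → 1100001001110110, add 1 → 1100001001110111
  0100110000111011
+ 1100001001110111
------------------
 10000111010110010  (end carry out of the top bit = 1)
Discarding the end carry: 0000111010110010
Decimal check:
  0100110000111011 = 16384 + 2048 + 1024 + 32 + 16 + 8 + 2 + 1 = 19515
  0011110110001001 = 8192 + 4096 + 2048 + 1024 + 256 + 128 + 8 + 1 = 15753
  19515 - 15753 = 3762, and 0000111010110010 = 2048 + 1024 + 512 + 128 + 32 + 16 + 2 = 3762 ✓



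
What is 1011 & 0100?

AND: 1 only when both bits are 1
  1011
& 0100
------
  0000
Decimal: 11 & 4 = 0



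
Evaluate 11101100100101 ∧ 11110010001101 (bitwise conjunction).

AND: 1 only when both bits are 1
  11101100100101
& 11110010001101
----------------
  11100000000101
Decimal: 15141 & 15501 = 14341



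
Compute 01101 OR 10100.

OR: 1 when either bit is 1
  01101
| 10100
-------
  11101
Decimal: 13 | 20 = 29



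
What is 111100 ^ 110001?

XOR: 1 when bits differ
  111100
^ 110001
--------
  001101
Decimal: 60 ^ 49 = 13



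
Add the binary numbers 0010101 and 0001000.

Add column by column from the right: bit + bit + carry-in; write the sum mod 2, carry 1 when the sum is 2 or 3.
carry:  0000000
        0010101
+       0001000
---------------
       00011101
(the carry out of the leftmost column, 0, becomes the leading bit)
Decimal check:
  0010101 = 16 + 4 + 1 = 21
  0001000 = 8
  21 + 8 = 29, and 00011101 = 16 + 8 + 4 + 1 = 29 ✓



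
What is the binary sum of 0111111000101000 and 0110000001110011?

Add column by column from the right: bit + bit + carry-in; write the sum mod 2, carry 1 when the sum is 2 or 3.
carry:  1100000011000000
        0111111000101000
+       0110000001110011
------------------------
       01101111010011011
(the carry out of the leftmost column, 0, becomes the leading bit)
Decimal check:
  0111111000101000 = 16384 + 8192 + 4096 + 2048 + 1024 + 512 + 32 + 8 = 32296
  0110000001110011 = 16384 + 8192 + 64 + 32 + 16 + 2 + 1 = 24691
  32296 + 24691 = 56987, and 01101111010011011 = 32768 + 16384 + 4096 + 2048 + 1024 + 512 + 128 + 16 + 8 + 2 + 1 = 56987 ✓



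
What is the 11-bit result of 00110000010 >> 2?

Original: 00110000010 (decimal 386)
Shift right by 2 positions
Drop the 2 low bits; fill with zeros on the left
Result: 00001100000 (decimal 96)
Equivalent: 386 >> 2 = 386 ÷ 2^2 = 96



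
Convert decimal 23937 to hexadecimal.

Using repeated division by 16 (digits 10–15 are A–F):
23937 ÷ 16 = 1496 remainder 1
1496 ÷ 16 = 93 remainder 8
93 ÷ 16 = 5 remainder 13 (D)
5 ÷ 16 = 0 remainder 5
Reading remainders bottom to top: 5D81



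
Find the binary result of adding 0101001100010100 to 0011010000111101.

Add column by column from the right: bit + bit + carry-in; write the sum mod 2, carry 1 when the sum is 2 or 3.
carry:  1110000001111000
        0101001100010100
+       0011010000111101
------------------------
       01000011101010001
(the carry out of the leftmost column, 0, becomes the leading bit)
Decimal check:
  0101001100010100 = 16384 + 4096 + 512 + 256 + 16 + 4 = 21268
  0011010000111101 = 8192 + 4096 + 1024 + 32 + 16 + 8 + 4 + 1 = 13373
  21268 + 13373 = 34641, and 01000011101010001 = 32768 + 1024 + 512 + 256 + 64 + 16 + 1 = 34641 ✓



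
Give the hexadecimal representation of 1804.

Using repeated division by 16 (digits 10–15 are A–F):
1804 ÷ 16 = 112 remainder 12 (C)
112 ÷ 16 = 7 remainder 0
7 ÷ 16 = 0 remainder 7
Reading remainders bottom to top: 70C



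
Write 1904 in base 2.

Using repeated division by 2:
1904 ÷ 2 = 952 remainder 0
952 ÷ 2 = 476 remainder 0
476 ÷ 2 = 238 remainder 0
238 ÷ 2 = 119 remainder 0
119 ÷ 2 = 59 remainder 1
59 ÷ 2 = 29 remainder 1
29 ÷ 2 = 14 remainder 1
14 ÷ 2 = 7 remainder 0
7 ÷ 2 = 3 remainder 1
3 ÷ 2 = 1 remainder 1
1 ÷ 2 = 0 remainder 1
Reading remainders bottom to top: 11101110000



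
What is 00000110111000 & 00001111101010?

AND: 1 only when both bits are 1
  00000110111000
& 00001111101010
----------------
  00000110101000
Decimal: 440 & 1002 = 424



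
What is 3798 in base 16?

Using repeated division by 16 (digits 10–15 are A–F):
3798 ÷ 16 = 237 remainder 6
237 ÷ 16 = 14 remainder 13 (D)
14 ÷ 16 = 0 remainder 14 (E)
Reading remainders bottom to top: ED6



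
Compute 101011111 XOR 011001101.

XOR: 1 when bits differ
  101011111
^ 011001101
-----------
  110010010
Decimal: 351 ^ 205 = 402



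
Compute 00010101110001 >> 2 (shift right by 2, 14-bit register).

Original: 00010101110001 (decimal 1393)
Shift right by 2 positions
Drop the 2 low bits; fill with zeros on the left
Result: 00000101011100 (decimal 348)
Equivalent: 1393 >> 2 = 1393 ÷ 2^2 = 348



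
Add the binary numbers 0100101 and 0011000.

Add column by column from the right: bit + bit + carry-in; write the sum mod 2, carry 1 when the sum is 2 or 3.
carry:  0000000
        0100101
+       0011000
---------------
       00111101
(the carry out of the leftmost column, 0, becomes the leading bit)
Decimal check:
  0100101 = 32 + 4 + 1 = 37
  0011000 = 16 + 8 = 24
  37 + 24 = 61, and 00111101 = 32 + 16 + 8 + 4 + 1 = 61 ✓



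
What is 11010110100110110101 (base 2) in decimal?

Sum of powers of 2 for each 1-bit:
2^0 + 2^2 + 2^4 + 2^5 + 2^7 + 2^8 + 2^11 + 2^13 + 2^14 + 2^16 + 2^18 + 2^19
= 1 + 4 + 16 + 32 + 128 + 256 + 2048 + 8192 + 16384 + 65536 + 262144 + 524288
= 879029



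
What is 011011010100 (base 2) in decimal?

Sum of powers of 2 for each 1-bit:
2^2 + 2^4 + 2^6 + 2^7 + 2^9 + 2^10
= 4 + 16 + 64 + 128 + 512 + 1024
= 1748



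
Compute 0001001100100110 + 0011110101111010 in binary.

Add column by column from the right: bit + bit + carry-in; write the sum mod 2, carry 1 when the sum is 2 or 3.
carry:  0111111011111100
        0001001100100110
+       0011110101111010
------------------------
       00101000010100000
(the carry out of the leftmost column, 0, becomes the leading bit)
Decimal check:
  0001001100100110 = 4096 + 512 + 256 + 32 + 4 + 2 = 4902
  0011110101111010 = 8192 + 4096 + 2048 + 1024 + 256 + 64 + 32 + 16 + 8 + 2 = 15738
  4902 + 15738 = 20640, and 00101000010100000 = 16384 + 4096 + 128 + 32 = 20640 ✓



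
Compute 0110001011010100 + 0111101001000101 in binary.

Add column by column from the right: bit + bit + carry-in; write the sum mod 2, carry 1 when the sum is 2 or 3.
carry:  1100010110001000
        0110001011010100
+       0111101001000101
------------------------
       01101110100011001
(the carry out of the leftmost column, 0, becomes the leading bit)
Decimal check:
  0110001011010100 = 16384 + 8192 + 512 + 128 + 64 + 16 + 4 = 25300
  0111101001000101 = 16384 + 8192 + 4096 + 2048 + 512 + 64 + 4 + 1 = 31301
  25300 + 31301 = 56601, and 01101110100011001 = 32768 + 16384 + 4096 + 2048 + 1024 + 256 + 16 + 8 + 1 = 56601 ✓



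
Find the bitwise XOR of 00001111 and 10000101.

XOR: 1 when bits differ
  00001111
^ 10000101
----------
  10001010
Decimal: 15 ^ 133 = 138



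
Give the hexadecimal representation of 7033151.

Using repeated division by 16 (digits 10–15 are A–F):
7033151 ÷ 16 = 439571 remainder 15 (F)
439571 ÷ 16 = 27473 remainder 3
27473 ÷ 16 = 1717 remainder 1
1717 ÷ 16 = 107 remainder 5
107 ÷ 16 = 6 remainder 11 (B)
6 ÷ 16 = 0 remainder 6
Reading remainders bottom to top: 6B513F



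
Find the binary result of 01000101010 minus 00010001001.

Method 1 - Direct subtraction (column by column from the right: bit − bit − borrow-in; if negative, add 2 and borrow 1 from the next column):
borrow: 01100000010
        01000101010
-       00010001001
-------------------
        00110100001

Method 2 - Add two's complement:
Two's complement of 00010001001: invert → 11101110110, add 1 → 11101110111
  01000101010
+ 11101110111
-------------
 100110100001  (end carry out of the top bit = 1)
Discarding the end carry: 00110100001
Decimal check:
  01000101010 = 512 + 32 + 8 + 2 = 554
  00010001001 = 128 + 8 + 1 = 137
  554 - 137 = 417, and 00110100001 = 256 + 128 + 32 + 1 = 417 ✓



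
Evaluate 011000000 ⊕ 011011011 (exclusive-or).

XOR: 1 when bits differ
  011000000
^ 011011011
-----------
  000011011
Decimal: 192 ^ 219 = 27



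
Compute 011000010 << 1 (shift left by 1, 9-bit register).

Original: 011000010 (decimal 194)
Shift left by 1 position
Append 1 zero on the right
Result: 110000100 (decimal 388)
Equivalent: 194 << 1 = 194 × 2^1 = 388



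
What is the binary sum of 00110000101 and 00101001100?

Add column by column from the right: bit + bit + carry-in; write the sum mod 2, carry 1 when the sum is 2 or 3.
carry:  01000011000
        00110000101
+       00101001100
-------------------
       001011010001
(the carry out of the leftmost column, 0, becomes the leading bit)
Decimal check:
  00110000101 = 256 + 128 + 4 + 1 = 389
  00101001100 = 256 + 64 + 8 + 4 = 332
  389 + 332 = 721, and 001011010001 = 512 + 128 + 64 + 16 + 1 = 721 ✓



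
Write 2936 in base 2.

Using repeated division by 2:
2936 ÷ 2 = 1468 remainder 0
1468 ÷ 2 = 734 remainder 0
734 ÷ 2 = 367 remainder 0
367 ÷ 2 = 183 remainder 1
183 ÷ 2 = 91 remainder 1
91 ÷ 2 = 45 remainder 1
45 ÷ 2 = 22 remainder 1
22 ÷ 2 = 11 remainder 0
11 ÷ 2 = 5 remainder 1
5 ÷ 2 = 2 remainder 1
2 ÷ 2 = 1 remainder 0
1 ÷ 2 = 0 remainder 1
Reading remainders bottom to top: 101101111000



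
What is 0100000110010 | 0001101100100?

OR: 1 when either bit is 1
  0100000110010
| 0001101100100
---------------
  0101101110110
Decimal: 2098 | 868 = 2934



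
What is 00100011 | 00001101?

OR: 1 when either bit is 1
  00100011
| 00001101
----------
  00101111
Decimal: 35 | 13 = 47



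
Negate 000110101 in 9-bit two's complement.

Original: 000110101
Step 1 - Invert all bits: 111001010
Step 2 - Add 1: 111001011
Verification: 000110101 + 111001011 = 1000000000; discarding the end carry (carry out of the top bit) leaves the 9-bit value 000000000, as required for x + (-x)



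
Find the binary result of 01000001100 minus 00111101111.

Method 1 - Direct subtraction (column by column from the right: bit − bit − borrow-in; if negative, add 2 and borrow 1 from the next column):
borrow: 01111111110
        01000001100
-       00111101111
-------------------
        00000011101

Method 2 - Add two's complement:
Two's complement of 00111101111: invert → 11000010000, add 1 → 11000010001
  01000001100
+ 11000010001
-------------
 100000011101  (end carry out of the top bit = 1)
Discarding the end carry: 00000011101
Decimal check:
  01000001100 = 512 + 8 + 4 = 524
  00111101111 = 256 + 128 + 64 + 32 + 8 + 4 + 2 + 1 = 495
  524 - 495 = 29, and 00000011101 = 16 + 8 + 4 + 1 = 29 ✓



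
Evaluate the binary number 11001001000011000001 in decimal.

Sum of powers of 2 for each 1-bit:
2^0 + 2^6 + 2^7 + 2^12 + 2^15 + 2^18 + 2^19
= 1 + 64 + 128 + 4096 + 32768 + 262144 + 524288
= 823489



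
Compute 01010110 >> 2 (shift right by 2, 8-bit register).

Original: 01010110 (decimal 86)
Shift right by 2 positions
Drop the 2 low bits; fill with zeros on the left
Result: 00010101 (decimal 21)
Equivalent: 86 >> 2 = 86 ÷ 2^2 = 21



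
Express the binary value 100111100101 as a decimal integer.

Sum of powers of 2 for each 1-bit:
2^0 + 2^2 + 2^5 + 2^6 + 2^7 + 2^8 + 2^11
= 1 + 4 + 32 + 64 + 128 + 256 + 2048
= 2533



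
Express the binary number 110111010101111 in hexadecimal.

Group into 4-bit nibbles from right:
  0110 = 6
  1110 = E
  1010 = A
  1111 = F
Result: 6EAF



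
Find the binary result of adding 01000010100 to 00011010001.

Add column by column from the right: bit + bit + carry-in; write the sum mod 2, carry 1 when the sum is 2 or 3.
carry:  00000100000
        01000010100
+       00011010001
-------------------
       001011100101
(the carry out of the leftmost column, 0, becomes the leading bit)
Decimal check:
  01000010100 = 512 + 16 + 4 = 532
  00011010001 = 128 + 64 + 16 + 1 = 209
  532 + 209 = 741, and 001011100101 = 512 + 128 + 64 + 32 + 4 + 1 = 741 ✓



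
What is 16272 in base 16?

Using repeated division by 16 (digits 10–15 are A–F):
16272 ÷ 16 = 1017 remainder 0
1017 ÷ 16 = 63 remainder 9
63 ÷ 16 = 3 remainder 15 (F)
3 ÷ 16 = 0 remainder 3
Reading remainders bottom to top: 3F90



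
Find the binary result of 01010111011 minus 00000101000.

Method 1 - Direct subtraction (column by column from the right: bit − bit − borrow-in; if negative, add 2 and borrow 1 from the next column):
borrow: 00000000000
        01010111011
-       00000101000
-------------------
        01010010011

Method 2 - Add two's complement:
Two's complement of 00000101000: invert → 11111010111, add 1 → 11111011000
  01010111011
+ 11111011000
-------------
 101010010011  (end carry out of the top bit = 1)
Discarding the end carry: 01010010011
Decimal check:
  01010111011 = 512 + 128 + 32 + 16 + 8 + 2 + 1 = 699
  00000101000 = 32 + 8 = 40
  699 - 40 = 659, and 01010010011 = 512 + 128 + 16 + 2 + 1 = 659 ✓



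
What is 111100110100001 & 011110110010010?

AND: 1 only when both bits are 1
  111100110100001
& 011110110010010
-----------------
  011100110000000
Decimal: 31137 & 15762 = 14720



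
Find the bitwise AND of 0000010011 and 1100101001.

AND: 1 only when both bits are 1
  0000010011
& 1100101001
------------
  0000000001
Decimal: 19 & 809 = 1



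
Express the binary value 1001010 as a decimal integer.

Sum of powers of 2 for each 1-bit:
2^1 + 2^3 + 2^6
= 2 + 8 + 64
= 74



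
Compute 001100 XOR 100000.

XOR: 1 when bits differ
  001100
^ 100000
--------
  101100
Decimal: 12 ^ 32 = 44



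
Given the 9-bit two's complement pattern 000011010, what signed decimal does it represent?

Binary: 000011010
Sign bit: 0 (non-negative)
Read directly as an unsigned value:
000011010 = 16 + 8 + 2 = 26
Value: 26



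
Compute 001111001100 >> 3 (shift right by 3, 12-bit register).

Original: 001111001100 (decimal 972)
Shift right by 3 positions
Drop the 3 low bits; fill with zeros on the left
Result: 000001111001 (decimal 121)
Equivalent: 972 >> 3 = 972 ÷ 2^3 = 121



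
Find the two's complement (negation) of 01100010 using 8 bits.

Original: 01100010
Step 1 - Invert all bits: 10011101
Step 2 - Add 1: 10011110
Verification: 01100010 + 10011110 = 100000000; discarding the end carry (carry out of the top bit) leaves the 8-bit value 00000000, as required for x + (-x)



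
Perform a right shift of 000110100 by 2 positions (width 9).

Original: 000110100 (decimal 52)
Shift right by 2 positions
Drop the 2 low bits; fill with zeros on the left
Result: 000001101 (decimal 13)
Equivalent: 52 >> 2 = 52 ÷ 2^2 = 13



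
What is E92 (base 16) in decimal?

Expand by place value (powers of 16):
Digit values: E = 14
E92 = 14 × 16^2 + 9 × 16^1 + 2 × 16^0
= 14 × 256 + 9 × 16 + 2 × 1
= 3584 + 144 + 2
= 3730



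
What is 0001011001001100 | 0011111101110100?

OR: 1 when either bit is 1
  0001011001001100
| 0011111101110100
------------------
  0011111101111100
Decimal: 5708 | 16244 = 16252



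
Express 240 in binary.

Using repeated division by 2:
240 ÷ 2 = 120 remainder 0
120 ÷ 2 = 60 remainder 0
60 ÷ 2 = 30 remainder 0
30 ÷ 2 = 15 remainder 0
15 ÷ 2 = 7 remainder 1
7 ÷ 2 = 3 remainder 1
3 ÷ 2 = 1 remainder 1
1 ÷ 2 = 0 remainder 1
Reading remainders bottom to top: 11110000



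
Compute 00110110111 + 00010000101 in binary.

Add column by column from the right: bit + bit + carry-in; write the sum mod 2, carry 1 when the sum is 2 or 3.
carry:  01100001110
        00110110111
+       00010000101
-------------------
       001000111100
(the carry out of the leftmost column, 0, becomes the leading bit)
Decimal check:
  00110110111 = 256 + 128 + 32 + 16 + 4 + 2 + 1 = 439
  00010000101 = 128 + 4 + 1 = 133
  439 + 133 = 572, and 001000111100 = 512 + 32 + 16 + 8 + 4 = 572 ✓



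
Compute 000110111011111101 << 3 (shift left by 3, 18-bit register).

Original: 000110111011111101 (decimal 28413)
Shift left by 3 positions
Append 3 zeros on the right
Result: 110111011111101000 (decimal 227304)
Equivalent: 28413 << 3 = 28413 × 2^3 = 227304



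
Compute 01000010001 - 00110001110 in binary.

Method 1 - Direct subtraction (column by column from the right: bit − bit − borrow-in; if negative, add 2 and borrow 1 from the next column):
borrow: 01100011100
        01000010001
-       00110001110
-------------------
        00010000011

Method 2 - Add two's complement:
Two's complement of 00110001110: invert → 11001110001, add 1 → 11001110010
  01000010001
+ 11001110010
-------------
 100010000011  (end carry out of the top bit = 1)
Discarding the end carry: 00010000011
Decimal check:
  01000010001 = 512 + 16 + 1 = 529
  00110001110 = 256 + 128 + 8 + 4 + 2 = 398
  529 - 398 = 131, and 00010000011 = 128 + 2 + 1 = 131 ✓



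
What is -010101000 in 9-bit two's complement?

Original: 010101000
Step 1 - Invert all bits: 101010111
Step 2 - Add 1: 101011000
Verification: 010101000 + 101011000 = 1000000000; discarding the end carry (carry out of the top bit) leaves the 9-bit value 000000000, as required for x + (-x)



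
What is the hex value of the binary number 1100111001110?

Group into 4-bit nibbles from right:
  0001 = 1
  1001 = 9
  1100 = C
  1110 = E
Result: 19CE



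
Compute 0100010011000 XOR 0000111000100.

XOR: 1 when bits differ
  0100010011000
^ 0000111000100
---------------
  0100101011100
Decimal: 2200 ^ 452 = 2396



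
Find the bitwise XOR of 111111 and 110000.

XOR: 1 when bits differ
  111111
^ 110000
--------
  001111
Decimal: 63 ^ 48 = 15



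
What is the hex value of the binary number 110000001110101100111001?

Group into 4-bit nibbles from right:
  1100 = C
  0000 = 0
  1110 = E
  1011 = B
  0011 = 3
  1001 = 9
Result: C0EB39



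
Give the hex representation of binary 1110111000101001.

Group into 4-bit nibbles from right:
  1110 = E
  1110 = E
  0010 = 2
  1001 = 9
Result: EE29



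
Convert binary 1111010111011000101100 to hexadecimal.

Group into 4-bit nibbles from right:
  0011 = 3
  1101 = D
  0111 = 7
  0110 = 6
  0010 = 2
  1100 = C
Result: 3D762C



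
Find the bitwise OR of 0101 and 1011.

OR: 1 when either bit is 1
  0101
| 1011
------
  1111
Decimal: 5 | 11 = 15



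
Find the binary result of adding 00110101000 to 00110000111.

Add column by column from the right: bit + bit + carry-in; write the sum mod 2, carry 1 when the sum is 2 or 3.
carry:  01100000000
        00110101000
+       00110000111
-------------------
       001100101111
(the carry out of the leftmost column, 0, becomes the leading bit)
Decimal check:
  00110101000 = 256 + 128 + 32 + 8 = 424
  00110000111 = 256 + 128 + 4 + 2 + 1 = 391
  424 + 391 = 815, and 001100101111 = 512 + 256 + 32 + 8 + 4 + 2 + 1 = 815 ✓



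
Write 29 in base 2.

Using repeated division by 2:
29 ÷ 2 = 14 remainder 1
14 ÷ 2 = 7 remainder 0
7 ÷ 2 = 3 remainder 1
3 ÷ 2 = 1 remainder 1
1 ÷ 2 = 0 remainder 1
Reading remainders bottom to top: 11101



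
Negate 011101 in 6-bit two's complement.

Original: 011101
Step 1 - Invert all bits: 100010
Step 2 - Add 1: 100011
Verification: 011101 + 100011 = 1000000; discarding the end carry (carry out of the top bit) leaves the 6-bit value 000000, as required for x + (-x)



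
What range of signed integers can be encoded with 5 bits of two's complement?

For 5-bit two's complement:
Minimum: -2^4 = -16
Maximum: 2^4 - 1 = 15



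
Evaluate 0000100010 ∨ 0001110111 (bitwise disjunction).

OR: 1 when either bit is 1
  0000100010
| 0001110111
------------
  0001110111
Decimal: 34 | 119 = 119



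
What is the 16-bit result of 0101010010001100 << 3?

Original: 0101010010001100 (decimal 21644)
Shift left by 3 positions
Append 3 zeros on the right and drop the 3 high bits that overflow the 16-bit width
Result: 1010010001100000 (decimal 42080)
Equivalent: 21644 << 3 = 21644 × 2^3 = 173152, truncated to 16 bits = 42080



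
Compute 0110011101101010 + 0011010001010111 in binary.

Add column by column from the right: bit + bit + carry-in; write the sum mod 2, carry 1 when the sum is 2 or 3.
carry:  1100100011111100
        0110011101101010
+       0011010001010111
------------------------
       01001101111000001
(the carry out of the leftmost column, 0, becomes the leading bit)
Decimal check:
  0110011101101010 = 16384 + 8192 + 1024 + 512 + 256 + 64 + 32 + 8 + 2 = 26474
  0011010001010111 = 8192 + 4096 + 1024 + 64 + 16 + 4 + 2 + 1 = 13399
  26474 + 13399 = 39873, and 01001101111000001 = 32768 + 4096 + 2048 + 512 + 256 + 128 + 64 + 1 = 39873 ✓



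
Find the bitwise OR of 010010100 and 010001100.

OR: 1 when either bit is 1
  010010100
| 010001100
-----------
  010011100
Decimal: 148 | 140 = 156



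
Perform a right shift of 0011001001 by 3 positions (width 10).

Original: 0011001001 (decimal 201)
Shift right by 3 positions
Drop the 3 low bits; fill with zeros on the left
Result: 0000011001 (decimal 25)
Equivalent: 201 >> 3 = 201 ÷ 2^3 = 25



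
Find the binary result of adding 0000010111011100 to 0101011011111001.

Add column by column from the right: bit + bit + carry-in; write the sum mod 2, carry 1 when the sum is 2 or 3.
carry:  0000111111110000
        0000010111011100
+       0101011011111001
------------------------
       00101110011010101
(the carry out of the leftmost column, 0, becomes the leading bit)
Decimal check:
  0000010111011100 = 1024 + 256 + 128 + 64 + 16 + 8 + 4 = 1500
  0101011011111001 = 16384 + 4096 + 1024 + 512 + 128 + 64 + 32 + 16 + 8 + 1 = 22265
  1500 + 22265 = 23765, and 00101110011010101 = 16384 + 4096 + 2048 + 1024 + 128 + 64 + 16 + 4 + 1 = 23765 ✓



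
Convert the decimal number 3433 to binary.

Using repeated division by 2:
3433 ÷ 2 = 1716 remainder 1
1716 ÷ 2 = 858 remainder 0
858 ÷ 2 = 429 remainder 0
429 ÷ 2 = 214 remainder 1
214 ÷ 2 = 107 remainder 0
107 ÷ 2 = 53 remainder 1
53 ÷ 2 = 26 remainder 1
26 ÷ 2 = 13 remainder 0
13 ÷ 2 = 6 remainder 1
6 ÷ 2 = 3 remainder 0
3 ÷ 2 = 1 remainder 1
1 ÷ 2 = 0 remainder 1
Reading remainders bottom to top: 110101101001



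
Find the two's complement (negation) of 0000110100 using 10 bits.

Original: 0000110100
Step 1 - Invert all bits: 1111001011
Step 2 - Add 1: 1111001100
Verification: 0000110100 + 1111001100 = 10000000000; discarding the end carry (carry out of the top bit) leaves the 10-bit value 0000000000, as required for x + (-x)



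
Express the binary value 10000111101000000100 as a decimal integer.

Sum of powers of 2 for each 1-bit:
2^2 + 2^9 + 2^11 + 2^12 + 2^13 + 2^14 + 2^19
= 4 + 512 + 2048 + 4096 + 8192 + 16384 + 524288
= 555524



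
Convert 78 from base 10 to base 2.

Using repeated division by 2:
78 ÷ 2 = 39 remainder 0
39 ÷ 2 = 19 remainder 1
19 ÷ 2 = 9 remainder 1
9 ÷ 2 = 4 remainder 1
4 ÷ 2 = 2 remainder 0
2 ÷ 2 = 1 remainder 0
1 ÷ 2 = 0 remainder 1
Reading remainders bottom to top: 1001110



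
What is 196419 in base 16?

Using repeated division by 16 (digits 10–15 are A–F):
196419 ÷ 16 = 12276 remainder 3
12276 ÷ 16 = 767 remainder 4
767 ÷ 16 = 47 remainder 15 (F)
47 ÷ 16 = 2 remainder 15 (F)
2 ÷ 16 = 0 remainder 2
Reading remainders bottom to top: 2FF43



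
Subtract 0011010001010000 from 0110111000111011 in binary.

Method 1 - Direct subtraction (column by column from the right: bit − bit − borrow-in; if negative, add 2 and borrow 1 from the next column):
borrow: 0110001110000000
        0110111000111011
-       0011010001010000
------------------------
        0011100111101011

Method 2 - Add two's complement:
Two's complement of 0011010001010000: invert → 1100101110101111, add 1 → 1100101110110000
  0110111000111011
+ 1100101110110000
------------------
 10011100111101011  (end carry out of the top bit = 1)
Discarding the end carry: 0011100111101011
Decimal check:
  0110111000111011 = 16384 + 8192 + 2048 + 1024 + 512 + 32 + 16 + 8 + 2 + 1 = 28219
  0011010001010000 = 8192 + 4096 + 1024 + 64 + 16 = 13392
  28219 - 13392 = 14827, and 0011100111101011 = 8192 + 4096 + 2048 + 256 + 128 + 64 + 32 + 8 + 2 + 1 = 14827 ✓



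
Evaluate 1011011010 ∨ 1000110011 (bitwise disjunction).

OR: 1 when either bit is 1
  1011011010
| 1000110011
------------
  1011111011
Decimal: 730 | 563 = 763



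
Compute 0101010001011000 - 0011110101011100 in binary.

Method 1 - Direct subtraction (column by column from the right: bit − bit − borrow-in; if negative, add 2 and borrow 1 from the next column):
borrow: 0111111111111000
        0101010001011000
-       0011110101011100
------------------------
        0001011011111100

Method 2 - Add two's complement:
Two's complement of 0011110101011100: invert → 1100001010100011, add 1 → 1100001010100100
  0101010001011000
+ 1100001010100100
------------------
 10001011011111100  (end carry out of the top bit = 1)
Discarding the end carry: 0001011011111100
Decimal check:
  0101010001011000 = 16384 + 4096 + 1024 + 64 + 16 + 8 = 21592
  0011110101011100 = 8192 + 4096 + 2048 + 1024 + 256 + 64 + 16 + 8 + 4 = 15708
  21592 - 15708 = 5884, and 0001011011111100 = 4096 + 1024 + 512 + 128 + 64 + 32 + 16 + 8 + 4 = 5884 ✓



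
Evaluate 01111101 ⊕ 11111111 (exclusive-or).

XOR: 1 when bits differ
  01111101
^ 11111111
----------
  10000010
Decimal: 125 ^ 255 = 130



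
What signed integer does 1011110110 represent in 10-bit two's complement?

Binary: 1011110110
Sign bit: 1 (negative)
Invert: 0100001001
Add 1:  0100001010
Magnitude: 0100001010 = 256 + 8 + 2 = 266
Value: -266



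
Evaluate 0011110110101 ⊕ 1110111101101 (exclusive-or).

XOR: 1 when bits differ
  0011110110101
^ 1110111101101
---------------
  1101001011000
Decimal: 1973 ^ 7661 = 6744



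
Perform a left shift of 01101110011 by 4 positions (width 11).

Original: 01101110011 (decimal 883)
Shift left by 4 positions
Append 4 zeros on the right and drop the 4 high bits that overflow the 11-bit width
Result: 11100110000 (decimal 1840)
Equivalent: 883 << 4 = 883 × 2^4 = 14128, truncated to 11 bits = 1840



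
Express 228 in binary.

Using repeated division by 2:
228 ÷ 2 = 114 remainder 0
114 ÷ 2 = 57 remainder 0
57 ÷ 2 = 28 remainder 1
28 ÷ 2 = 14 remainder 0
14 ÷ 2 = 7 remainder 0
7 ÷ 2 = 3 remainder 1
3 ÷ 2 = 1 remainder 1
1 ÷ 2 = 0 remainder 1
Reading remainders bottom to top: 11100100



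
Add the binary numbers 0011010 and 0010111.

Add column by column from the right: bit + bit + carry-in; write the sum mod 2, carry 1 when the sum is 2 or 3.
carry:  0111100
        0011010
+       0010111
---------------
       00110001
(the carry out of the leftmost column, 0, becomes the leading bit)
Decimal check:
  0011010 = 16 + 8 + 2 = 26
  0010111 = 16 + 4 + 2 + 1 = 23
  26 + 23 = 49, and 00110001 = 32 + 16 + 1 = 49 ✓



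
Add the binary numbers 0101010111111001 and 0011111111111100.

Add column by column from the right: bit + bit + carry-in; write the sum mod 2, carry 1 when the sum is 2 or 3.
carry:  1111111111110000
        0101010111111001
+       0011111111111100
------------------------
       01001010111110101
(the carry out of the leftmost column, 0, becomes the leading bit)
Decimal check:
  0101010111111001 = 16384 + 4096 + 1024 + 256 + 128 + 64 + 32 + 16 + 8 + 1 = 22009
  0011111111111100 = 8192 + 4096 + 2048 + 1024 + 512 + 256 + 128 + 64 + 32 + 16 + 8 + 4 = 16380
  22009 + 16380 = 38389, and 01001010111110101 = 32768 + 4096 + 1024 + 256 + 128 + 64 + 32 + 16 + 4 + 1 = 38389 ✓



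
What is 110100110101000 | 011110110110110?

OR: 1 when either bit is 1
  110100110101000
| 011110110110110
-----------------
  111110110111110
Decimal: 27048 | 15798 = 32190



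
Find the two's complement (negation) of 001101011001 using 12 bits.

Original: 001101011001
Step 1 - Invert all bits: 110010100110
Step 2 - Add 1: 110010100111
Verification: 001101011001 + 110010100111 = 1000000000000; discarding the end carry (carry out of the top bit) leaves the 12-bit value 000000000000, as required for x + (-x)

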